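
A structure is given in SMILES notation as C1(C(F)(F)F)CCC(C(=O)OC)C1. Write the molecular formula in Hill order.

Atom tally by fragment:
  cyclopentane ring core → C:5 H:10
  (− 2 ring H displaced by substituents)
  + CF3 → C:1 F:3
  + COOCH3 → C:2 H:3 O:2
Element totals:
  C: 8
  H: 11
  F: 3
  O: 2

C8H11F3O2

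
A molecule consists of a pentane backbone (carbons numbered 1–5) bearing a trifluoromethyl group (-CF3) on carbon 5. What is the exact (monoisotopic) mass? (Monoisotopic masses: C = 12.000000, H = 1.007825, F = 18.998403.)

Atom tally by fragment:
  CH3 → C:1 H:3
  CH2 → C:1 H:2
  CH2 → C:1 H:2
  CH2 → C:1 H:2
  CH2CF3 → C:2 H:2 F:3
Element totals:
  C: 6
  H: 11
  F: 3
Molecular formula: C6H11F3.
  M = 6(12.0) + 11(1.007825) + 3(18.998403)
    = 72.000000 + 11.086075 + 56.995209 = 140.081284

140.0813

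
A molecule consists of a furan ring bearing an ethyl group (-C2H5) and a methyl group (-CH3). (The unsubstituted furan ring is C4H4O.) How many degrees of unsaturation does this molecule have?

3

Atom tally by fragment:
  furan ring core → C:4 H:4 O:1
  (− 2 ring H displaced by substituents)
  + C2H5 → C:2 H:5
  + CH3 → C:1 H:3
Element totals:
  C: 7
  H: 10
  O: 1
Molecular formula: C7H10O.
DoU = (2C + 2 + N − H − X) / 2 = (2·7 + 2 + 0 − 10 − 0) / 2 = 3.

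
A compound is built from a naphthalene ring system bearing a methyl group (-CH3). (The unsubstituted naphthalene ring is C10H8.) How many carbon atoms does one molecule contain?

Atom tally by fragment:
  naphthalene ring system core → C:10 H:8
  (− 1 ring H displaced by substituents)
  + CH3 → C:1 H:3
Element totals:
  C: 11
  H: 10

11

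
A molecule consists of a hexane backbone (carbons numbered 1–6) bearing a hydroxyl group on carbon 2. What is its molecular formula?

C6H14O

Atom tally by fragment:
  CH3 → C:1 H:3
  CH(OH) → C:1 H:2 O:1
  CH2 → C:1 H:2
  CH2 → C:1 H:2
  CH2 → C:1 H:2
  CH3 → C:1 H:3
Element totals:
  C: 6
  H: 14
  O: 1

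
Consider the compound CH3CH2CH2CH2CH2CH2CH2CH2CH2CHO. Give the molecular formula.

C10H20O

Atom tally by fragment:
  CH3 → C:1 H:3
  CH2 → C:1 H:2
  CH2 → C:1 H:2
  CH2 → C:1 H:2
  CH2 → C:1 H:2
  CH2 → C:1 H:2
  CH2 → C:1 H:2
  CH2 → C:1 H:2
  CH2CHO → C:2 H:3 O:1
Element totals:
  C: 10
  H: 20
  O: 1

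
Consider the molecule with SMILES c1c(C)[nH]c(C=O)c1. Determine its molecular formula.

C6H7NO

Atom tally by fragment:
  pyrrole ring core → C:4 H:5 N:1
  (− 2 ring H displaced by substituents)
  + CH3 → C:1 H:3
  + CHO → C:1 H:1 O:1
Element totals:
  C: 6
  H: 7
  N: 1
  O: 1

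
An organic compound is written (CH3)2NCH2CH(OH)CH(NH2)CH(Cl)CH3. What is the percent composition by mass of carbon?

46.53%

Atom tally by fragment:
  (CH3)2NCH2 → C:3 H:8 N:1
  CH(OH) → C:1 H:2 O:1
  CH(NH2) → C:1 H:3 N:1
  CH(Cl) → C:1 H:1 Cl:1
  CH3 → C:1 H:3
Element totals:
  C: 7
  H: 17
  Cl: 1
  N: 2
  O: 1
Molecular formula: C7H17ClN2O.
Molar mass = 180.676 g/mol.
Mass from C: 7 × 12.011 = 84.077 g/mol.
%C = 84.077 / 180.676 × 100 = 46.53%.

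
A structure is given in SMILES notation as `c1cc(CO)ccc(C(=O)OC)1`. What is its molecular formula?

Atom tally by fragment:
  benzene ring core → C:6 H:6
  (− 2 ring H displaced by substituents)
  + CH2OH → C:1 H:3 O:1
  + COOCH3 → C:2 H:3 O:2
Element totals:
  C: 9
  H: 10
  O: 3

C9H10O3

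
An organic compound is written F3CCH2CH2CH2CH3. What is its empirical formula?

C5H9F3

Atom tally by fragment:
  F3CCH2 → C:2 H:2 F:3
  CH2 → C:1 H:2
  CH2 → C:1 H:2
  CH3 → C:1 H:3
Element totals:
  C: 5
  H: 9
  F: 3
Molecular formula: C5H9F3.
gcd of subscripts (5, 3, 9) = 1, so the empirical formula equals the molecular formula.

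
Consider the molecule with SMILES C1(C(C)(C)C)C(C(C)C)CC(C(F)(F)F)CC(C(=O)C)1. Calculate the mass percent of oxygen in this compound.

Atom tally by fragment:
  cyclohexane ring core → C:6 H:12
  (− 4 ring H displaced by substituents)
  + C(CH3)3 → C:4 H:9
  + CH(CH3)2 → C:3 H:7
  + CF3 → C:1 F:3
  + COCH3 → C:2 H:3 O:1
Element totals:
  C: 16
  H: 27
  F: 3
  O: 1
Molecular formula: C16H27F3O.
Molar mass = 292.385 g/mol.
Mass from O: 1 × 15.999 = 15.999 g/mol.
%O = 15.999 / 292.385 × 100 = 5.47%.

5.47%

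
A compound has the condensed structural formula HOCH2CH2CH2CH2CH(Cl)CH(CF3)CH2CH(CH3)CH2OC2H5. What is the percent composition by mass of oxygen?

Atom tally by fragment:
  HOCH2 → C:1 H:3 O:1
  CH2 → C:1 H:2
  CH2 → C:1 H:2
  CH2 → C:1 H:2
  CH(Cl) → C:1 H:1 Cl:1
  CH(CF3) → C:2 H:1 F:3
  CH2 → C:1 H:2
  CH(CH3) → C:2 H:4
  CH2OC2H5 → C:3 H:7 O:1
Element totals:
  C: 13
  H: 24
  Cl: 1
  F: 3
  O: 2
Molecular formula: C13H24ClF3O2.
Molar mass = 304.777 g/mol.
Mass from O: 2 × 15.999 = 31.998 g/mol.
%O = 31.998 / 304.777 × 100 = 10.50%.

10.50%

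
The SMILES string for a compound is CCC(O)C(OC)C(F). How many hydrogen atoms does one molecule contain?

Atom tally by fragment:
  CH3 → C:1 H:3
  CH2 → C:1 H:2
  CH(OH) → C:1 H:2 O:1
  CH(OCH3) → C:2 H:4 O:1
  CH2F → C:1 H:2 F:1
Element totals:
  C: 6
  H: 13
  F: 1
  O: 2

13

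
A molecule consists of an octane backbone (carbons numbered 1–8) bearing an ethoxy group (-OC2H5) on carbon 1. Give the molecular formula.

C10H22O

Atom tally by fragment:
  C2H5OCH2 → C:3 H:7 O:1
  CH2 → C:1 H:2
  CH2 → C:1 H:2
  CH2 → C:1 H:2
  CH2 → C:1 H:2
  CH2 → C:1 H:2
  CH2 → C:1 H:2
  CH3 → C:1 H:3
Element totals:
  C: 10
  H: 22
  O: 1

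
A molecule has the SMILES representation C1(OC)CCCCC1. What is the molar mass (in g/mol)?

Atom tally by fragment:
  cyclohexane ring core → C:6 H:12
  (− 1 ring H displaced by substituents)
  + OCH3 → C:1 H:3 O:1
Element totals:
  C: 7
  H: 14
  O: 1
Molecular formula: C7H14O.
  M = 7(12.011) + 14(1.008) + 15.999
    = 84.077 + 14.112 + 15.999 = 114.188

114.19 g/mol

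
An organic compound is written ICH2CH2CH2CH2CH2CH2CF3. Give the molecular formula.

Atom tally by fragment:
  ICH2 → C:1 H:2 I:1
  CH2 → C:1 H:2
  CH2 → C:1 H:2
  CH2 → C:1 H:2
  CH2 → C:1 H:2
  CH2CF3 → C:2 H:2 F:3
Element totals:
  C: 7
  H: 12
  F: 3
  I: 1

C7H12F3I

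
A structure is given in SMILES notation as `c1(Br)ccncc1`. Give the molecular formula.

Atom tally by fragment:
  pyridine ring core → C:5 H:5 N:1
  (− 1 ring H displaced by substituents)
  + Br → Br:1
Element totals:
  C: 5
  H: 4
  Br: 1
  N: 1

C5H4BrN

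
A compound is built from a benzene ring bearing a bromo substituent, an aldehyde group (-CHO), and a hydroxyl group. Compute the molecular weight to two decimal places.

201.02 g/mol

Atom tally by fragment:
  benzene ring core → C:6 H:6
  (− 3 ring H displaced by substituents)
  + Br → Br:1
  + CHO → C:1 H:1 O:1
  + OH → O:1 H:1
Element totals:
  C: 7
  H: 5
  Br: 1
  O: 2
Molecular formula: C7H5BrO2.
  M = 7(12.011) + 5(1.008) + 79.904 + 2(15.999)
    = 84.077 + 5.040 + 79.904 + 31.998 = 201.019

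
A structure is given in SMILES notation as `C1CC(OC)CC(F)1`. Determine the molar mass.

Atom tally by fragment:
  cyclopentane ring core → C:5 H:10
  (− 2 ring H displaced by substituents)
  + OCH3 → C:1 H:3 O:1
  + F → F:1
Element totals:
  C: 6
  H: 11
  F: 1
  O: 1
Molecular formula: C6H11FO.
  M = 6(12.011) + 11(1.008) + 18.998 + 15.999
    = 72.066 + 11.088 + 18.998 + 15.999 = 118.151

118.15 g/mol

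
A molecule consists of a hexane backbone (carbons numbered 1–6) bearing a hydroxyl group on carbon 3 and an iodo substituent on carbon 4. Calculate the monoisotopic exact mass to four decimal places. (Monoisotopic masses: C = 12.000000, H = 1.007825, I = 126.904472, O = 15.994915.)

228.0011

Atom tally by fragment:
  CH3 → C:1 H:3
  CH2 → C:1 H:2
  CH(OH) → C:1 H:2 O:1
  CH(I) → C:1 H:1 I:1
  CH2 → C:1 H:2
  CH3 → C:1 H:3
Element totals:
  C: 6
  H: 13
  I: 1
  O: 1
Molecular formula: C6H13IO.
  M = 6(12.0) + 13(1.007825) + 126.904472 + 15.994915
    = 72.000000 + 13.101725 + 126.904472 + 15.994915 = 228.001112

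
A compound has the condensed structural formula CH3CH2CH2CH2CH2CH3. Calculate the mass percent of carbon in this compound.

Element totals:
  C: 6
  H: 14
Molecular formula: C6H14.
Molar mass = 86.178 g/mol.
Mass from C: 6 × 12.011 = 72.066 g/mol.
%C = 72.066 / 86.178 × 100 = 83.62%.

83.62%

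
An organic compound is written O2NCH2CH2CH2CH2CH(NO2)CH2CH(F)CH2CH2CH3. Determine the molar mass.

Element totals:
  C: 10
  H: 19
  F: 1
  N: 2
  O: 4
Molecular formula: C10H19FN2O4.
  M = 10(12.011) + 19(1.008) + 18.998 + 2(14.007) + 4(15.999)
    = 120.110 + 19.152 + 18.998 + 28.014 + 63.996 = 250.270

250.27 g/mol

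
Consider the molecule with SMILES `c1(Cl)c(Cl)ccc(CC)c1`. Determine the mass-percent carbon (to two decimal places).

Atom tally by fragment:
  benzene ring core → C:6 H:6
  (− 3 ring H displaced by substituents)
  + Cl → Cl:1
  + Cl → Cl:1
  + C2H5 → C:2 H:5
Element totals:
  C: 8
  H: 8
  Cl: 2
Molecular formula: C8H8Cl2.
Molar mass = 175.052 g/mol.
Mass from C: 8 × 12.011 = 96.088 g/mol.
%C = 96.088 / 175.052 × 100 = 54.89%.

54.89%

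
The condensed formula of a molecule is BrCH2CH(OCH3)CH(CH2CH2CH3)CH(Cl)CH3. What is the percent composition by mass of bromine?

31.02%

Element totals:
  C: 9
  H: 18
  Br: 1
  Cl: 1
  O: 1
Molecular formula: C9H18BrClO.
Molar mass = 257.596 g/mol.
Mass from Br: 1 × 79.904 = 79.904 g/mol.
%Br = 79.904 / 257.596 × 100 = 31.02%.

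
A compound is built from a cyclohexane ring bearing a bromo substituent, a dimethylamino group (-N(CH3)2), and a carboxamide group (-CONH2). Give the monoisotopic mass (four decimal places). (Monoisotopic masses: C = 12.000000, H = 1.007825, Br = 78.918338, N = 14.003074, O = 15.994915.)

248.0524

Atom tally by fragment:
  cyclohexane ring core → C:6 H:12
  (− 3 ring H displaced by substituents)
  + Br → Br:1
  + N(CH3)2 → N:1 C:2 H:6
  + CONH2 → C:1 H:2 O:1 N:1
Element totals:
  C: 9
  H: 17
  Br: 1
  N: 2
  O: 1
Molecular formula: C9H17BrN2O.
  M = 9(12.0) + 17(1.007825) + 78.918338 + 2(14.003074) + 15.994915
    = 108.000000 + 17.133025 + 78.918338 + 28.006148 + 15.994915 = 248.052426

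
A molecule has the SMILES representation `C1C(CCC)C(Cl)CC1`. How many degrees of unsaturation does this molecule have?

1

Atom tally by fragment:
  cyclopentane ring core → C:5 H:10
  (− 2 ring H displaced by substituents)
  + CH2CH2CH3 → C:3 H:7
  + Cl → Cl:1
Element totals:
  C: 8
  H: 15
  Cl: 1
Molecular formula: C8H15Cl.
DoU = (2C + 2 + N − H − X) / 2 = (2·8 + 2 + 0 − 15 − 1) / 2 = 1.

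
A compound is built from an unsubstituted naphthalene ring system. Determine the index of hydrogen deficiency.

Atom tally by fragment:
  naphthalene ring system core → C:10 H:8
Element totals:
  C: 10
  H: 8
Molecular formula: C10H8.
DoU = (2C + 2 + N − H − X) / 2 = (2·10 + 2 + 0 − 8 − 0) / 2 = 7.

7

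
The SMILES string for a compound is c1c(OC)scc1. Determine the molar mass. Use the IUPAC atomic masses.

Atom tally by fragment:
  thiophene ring core → C:4 H:4 S:1
  (− 1 ring H displaced by substituents)
  + OCH3 → C:1 H:3 O:1
Element totals:
  C: 5
  H: 6
  O: 1
  S: 1
Molecular formula: C5H6OS.
  M = 5(12.011) + 6(1.008) + 15.999 + 32.06
    = 60.055 + 6.048 + 15.999 + 32.060 = 114.162

114.16 g/mol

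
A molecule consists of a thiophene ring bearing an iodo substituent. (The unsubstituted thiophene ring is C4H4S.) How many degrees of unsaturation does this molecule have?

Atom tally by fragment:
  thiophene ring core → C:4 H:4 S:1
  (− 1 ring H displaced by substituents)
  + I → I:1
Element totals:
  C: 4
  H: 3
  I: 1
  S: 1
Molecular formula: C4H3IS.
DoU = (2C + 2 + N − H − X) / 2 = (2·4 + 2 + 0 − 3 − 1) / 2 = 3.

3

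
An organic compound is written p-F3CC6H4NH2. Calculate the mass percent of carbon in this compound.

52.18%

Atom tally by fragment:
  benzene ring core → C:6 H:6
  (− 2 ring H displaced by substituents)
  + CF3 → C:1 F:3
  + NH2 → N:1 H:2
Element totals:
  C: 7
  H: 6
  F: 3
  N: 1
Molecular formula: C7H6F3N.
Molar mass = 161.126 g/mol.
Mass from C: 7 × 12.011 = 84.077 g/mol.
%C = 84.077 / 161.126 × 100 = 52.18%.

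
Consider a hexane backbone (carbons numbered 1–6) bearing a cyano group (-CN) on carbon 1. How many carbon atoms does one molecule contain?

7

Atom tally by fragment:
  NCCH2 → C:2 H:2 N:1
  CH2 → C:1 H:2
  CH2 → C:1 H:2
  CH2 → C:1 H:2
  CH2 → C:1 H:2
  CH3 → C:1 H:3
Element totals:
  C: 7
  H: 13
  N: 1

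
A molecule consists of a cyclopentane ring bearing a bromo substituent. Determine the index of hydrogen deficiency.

Atom tally by fragment:
  cyclopentane ring core → C:5 H:10
  (− 1 ring H displaced by substituents)
  + Br → Br:1
Element totals:
  C: 5
  H: 9
  Br: 1
Molecular formula: C5H9Br.
DoU = (2C + 2 + N − H − X) / 2 = (2·5 + 2 + 0 − 9 − 1) / 2 = 1.

1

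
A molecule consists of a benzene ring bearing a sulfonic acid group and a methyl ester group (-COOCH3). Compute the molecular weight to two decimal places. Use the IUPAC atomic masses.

Atom tally by fragment:
  benzene ring core → C:6 H:6
  (− 2 ring H displaced by substituents)
  + SO3H → S:1 O:3 H:1
  + COOCH3 → C:2 H:3 O:2
Element totals:
  C: 8
  H: 8
  O: 5
  S: 1
Molecular formula: C8H8O5S.
  M = 8(12.011) + 8(1.008) + 5(15.999) + 32.06
    = 96.088 + 8.064 + 79.995 + 32.060 = 216.207

216.21 g/mol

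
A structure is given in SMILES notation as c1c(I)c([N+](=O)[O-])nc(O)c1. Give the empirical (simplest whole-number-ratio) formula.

Atom tally by fragment:
  pyridine ring core → C:5 H:5 N:1
  (− 3 ring H displaced by substituents)
  + I → I:1
  + NO2 → N:1 O:2
  + OH → O:1 H:1
Element totals:
  C: 5
  H: 3
  I: 1
  N: 2
  O: 3
Molecular formula: C5H3IN2O3.
gcd of subscripts (5, 3, 1, 2, 3) = 1, so the empirical formula equals the molecular formula.

C5H3IN2O3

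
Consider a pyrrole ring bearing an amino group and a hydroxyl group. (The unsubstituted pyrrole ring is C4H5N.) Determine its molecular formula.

C4H6N2O

Atom tally by fragment:
  pyrrole ring core → C:4 H:5 N:1
  (− 2 ring H displaced by substituents)
  + NH2 → N:1 H:2
  + OH → O:1 H:1
Element totals:
  C: 4
  H: 6
  N: 2
  O: 1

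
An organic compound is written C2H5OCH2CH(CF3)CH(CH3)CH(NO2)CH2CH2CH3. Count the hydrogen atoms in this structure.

Element totals:
  C: 11
  H: 20
  F: 3
  N: 1
  O: 3

20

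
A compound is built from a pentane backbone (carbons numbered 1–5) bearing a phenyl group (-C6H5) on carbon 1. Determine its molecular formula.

C11H16

Atom tally by fragment:
  C6H5CH2 → C:7 H:7
  CH2 → C:1 H:2
  CH2 → C:1 H:2
  CH2 → C:1 H:2
  CH3 → C:1 H:3
Element totals:
  C: 11
  H: 16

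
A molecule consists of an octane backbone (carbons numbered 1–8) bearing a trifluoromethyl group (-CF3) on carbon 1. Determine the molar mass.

Atom tally by fragment:
  F3CCH2 → C:2 H:2 F:3
  CH2 → C:1 H:2
  CH2 → C:1 H:2
  CH2 → C:1 H:2
  CH2 → C:1 H:2
  CH2 → C:1 H:2
  CH2 → C:1 H:2
  CH3 → C:1 H:3
Element totals:
  C: 9
  H: 17
  F: 3
Molecular formula: C9H17F3.
  M = 9(12.011) + 17(1.008) + 3(18.998)
    = 108.099 + 17.136 + 56.994 = 182.229

182.23 g/mol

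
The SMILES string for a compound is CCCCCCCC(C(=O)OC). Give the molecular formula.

Atom tally by fragment:
  CH3 → C:1 H:3
  CH2 → C:1 H:2
  CH2 → C:1 H:2
  CH2 → C:1 H:2
  CH2 → C:1 H:2
  CH2 → C:1 H:2
  CH2 → C:1 H:2
  CH2COOCH3 → C:3 H:5 O:2
Element totals:
  C: 10
  H: 20
  O: 2

C10H20O2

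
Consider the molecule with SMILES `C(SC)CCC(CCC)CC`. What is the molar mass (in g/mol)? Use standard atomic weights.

174.35 g/mol

Atom tally by fragment:
  CH3SCH2 → C:2 H:5 S:1
  CH2 → C:1 H:2
  CH2 → C:1 H:2
  CH(CH2CH2CH3) → C:4 H:8
  CH2 → C:1 H:2
  CH3 → C:1 H:3
Element totals:
  C: 10
  H: 22
  S: 1
Molecular formula: C10H22S.
  M = 10(12.011) + 22(1.008) + 32.06
    = 120.110 + 22.176 + 32.060 = 174.346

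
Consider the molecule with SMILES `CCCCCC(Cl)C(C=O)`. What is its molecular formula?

C8H15ClO

Atom tally by fragment:
  CH3 → C:1 H:3
  CH2 → C:1 H:2
  CH2 → C:1 H:2
  CH2 → C:1 H:2
  CH2 → C:1 H:2
  CH(Cl) → C:1 H:1 Cl:1
  CH2CHO → C:2 H:3 O:1
Element totals:
  C: 8
  H: 15
  Cl: 1
  O: 1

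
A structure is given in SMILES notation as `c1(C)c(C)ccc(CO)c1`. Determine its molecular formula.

C9H12O

Atom tally by fragment:
  benzene ring core → C:6 H:6
  (− 3 ring H displaced by substituents)
  + CH3 → C:1 H:3
  + CH3 → C:1 H:3
  + CH2OH → C:1 H:3 O:1
Element totals:
  C: 9
  H: 12
  O: 1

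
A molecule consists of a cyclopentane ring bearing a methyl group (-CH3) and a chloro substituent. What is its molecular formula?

Atom tally by fragment:
  cyclopentane ring core → C:5 H:10
  (− 2 ring H displaced by substituents)
  + CH3 → C:1 H:3
  + Cl → Cl:1
Element totals:
  C: 6
  H: 11
  Cl: 1

C6H11Cl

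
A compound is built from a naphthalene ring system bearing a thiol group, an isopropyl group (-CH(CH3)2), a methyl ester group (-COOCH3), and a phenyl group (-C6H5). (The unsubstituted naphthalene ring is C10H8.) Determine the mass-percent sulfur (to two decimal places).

Atom tally by fragment:
  naphthalene ring system core → C:10 H:8
  (− 4 ring H displaced by substituents)
  + SH → S:1 H:1
  + CH(CH3)2 → C:3 H:7
  + COOCH3 → C:2 H:3 O:2
  + C6H5 → C:6 H:5
Element totals:
  C: 21
  H: 20
  O: 2
  S: 1
Molecular formula: C21H20O2S.
Molar mass = 336.449 g/mol.
Mass from S: 1 × 32.06 = 32.060 g/mol.
%S = 32.060 / 336.449 × 100 = 9.53%.

9.53%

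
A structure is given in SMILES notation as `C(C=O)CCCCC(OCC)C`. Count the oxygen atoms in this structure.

2

Atom tally by fragment:
  OHCCH2 → C:2 H:3 O:1
  CH2 → C:1 H:2
  CH2 → C:1 H:2
  CH2 → C:1 H:2
  CH2 → C:1 H:2
  CH(OC2H5) → C:3 H:6 O:1
  CH3 → C:1 H:3
Element totals:
  C: 10
  H: 20
  O: 2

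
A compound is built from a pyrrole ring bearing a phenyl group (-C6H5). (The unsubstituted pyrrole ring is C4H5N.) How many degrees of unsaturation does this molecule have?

7

Atom tally by fragment:
  pyrrole ring core → C:4 H:5 N:1
  (− 1 ring H displaced by substituents)
  + C6H5 → C:6 H:5
Element totals:
  C: 10
  H: 9
  N: 1
Molecular formula: C10H9N.
DoU = (2C + 2 + N − H − X) / 2 = (2·10 + 2 + 1 − 9 − 0) / 2 = 7.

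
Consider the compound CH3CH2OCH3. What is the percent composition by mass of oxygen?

26.62%

Atom tally by fragment:
  CH3 → C:1 H:3
  CH2OCH3 → C:2 H:5 O:1
Element totals:
  C: 3
  H: 8
  O: 1
Molecular formula: C3H8O.
Molar mass = 60.096 g/mol.
Mass from O: 1 × 15.999 = 15.999 g/mol.
%O = 15.999 / 60.096 × 100 = 26.62%.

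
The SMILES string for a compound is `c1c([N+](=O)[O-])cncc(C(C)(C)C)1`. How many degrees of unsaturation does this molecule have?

5

Atom tally by fragment:
  pyridine ring core → C:5 H:5 N:1
  (− 2 ring H displaced by substituents)
  + NO2 → N:1 O:2
  + C(CH3)3 → C:4 H:9
Element totals:
  C: 9
  H: 12
  N: 2
  O: 2
Molecular formula: C9H12N2O2.
DoU = (2C + 2 + N − H − X) / 2 = (2·9 + 2 + 2 − 12 − 0) / 2 = 5.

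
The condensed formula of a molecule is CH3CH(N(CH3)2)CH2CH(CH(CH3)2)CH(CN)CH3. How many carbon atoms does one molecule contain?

Atom tally by fragment:
  CH3 → C:1 H:3
  CH(N(CH3)2) → C:3 H:7 N:1
  CH2 → C:1 H:2
  CH(CH(CH3)2) → C:4 H:8
  CH(CN) → C:2 H:1 N:1
  CH3 → C:1 H:3
Element totals:
  C: 12
  H: 24
  N: 2

12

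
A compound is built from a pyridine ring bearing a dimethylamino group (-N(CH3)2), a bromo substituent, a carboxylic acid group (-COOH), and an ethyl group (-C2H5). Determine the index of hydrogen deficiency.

Atom tally by fragment:
  pyridine ring core → C:5 H:5 N:1
  (− 4 ring H displaced by substituents)
  + N(CH3)2 → N:1 C:2 H:6
  + Br → Br:1
  + COOH → C:1 H:1 O:2
  + C2H5 → C:2 H:5
Element totals:
  C: 10
  H: 13
  Br: 1
  N: 2
  O: 2
Molecular formula: C10H13BrN2O2.
DoU = (2C + 2 + N − H − X) / 2 = (2·10 + 2 + 2 − 13 − 1) / 2 = 5.

5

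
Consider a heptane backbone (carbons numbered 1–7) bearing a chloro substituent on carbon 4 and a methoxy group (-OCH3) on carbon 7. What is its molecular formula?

Atom tally by fragment:
  CH3 → C:1 H:3
  CH2 → C:1 H:2
  CH2 → C:1 H:2
  CH(Cl) → C:1 H:1 Cl:1
  CH2 → C:1 H:2
  CH2 → C:1 H:2
  CH2OCH3 → C:2 H:5 O:1
Element totals:
  C: 8
  H: 17
  Cl: 1
  O: 1

C8H17ClO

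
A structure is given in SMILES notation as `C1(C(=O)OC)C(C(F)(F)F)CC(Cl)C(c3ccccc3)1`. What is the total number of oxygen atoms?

Atom tally by fragment:
  cyclopentane ring core → C:5 H:10
  (− 4 ring H displaced by substituents)
  + COOCH3 → C:2 H:3 O:2
  + CF3 → C:1 F:3
  + Cl → Cl:1
  + C6H5 → C:6 H:5
Element totals:
  C: 14
  H: 14
  Cl: 1
  F: 3
  O: 2

2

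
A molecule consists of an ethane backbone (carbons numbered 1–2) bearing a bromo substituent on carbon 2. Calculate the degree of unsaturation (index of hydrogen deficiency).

0

Atom tally by fragment:
  CH3 → C:1 H:3
  CH2Br → C:1 H:2 Br:1
Element totals:
  C: 2
  H: 5
  Br: 1
Molecular formula: C2H5Br.
DoU = (2C + 2 + N − H − X) / 2 = (2·2 + 2 + 0 − 5 − 1) / 2 = 0.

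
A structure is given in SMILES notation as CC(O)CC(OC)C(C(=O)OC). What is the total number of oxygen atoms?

4

Atom tally by fragment:
  CH3 → C:1 H:3
  CH(OH) → C:1 H:2 O:1
  CH2 → C:1 H:2
  CH(OCH3) → C:2 H:4 O:1
  CH2COOCH3 → C:3 H:5 O:2
Element totals:
  C: 8
  H: 16
  O: 4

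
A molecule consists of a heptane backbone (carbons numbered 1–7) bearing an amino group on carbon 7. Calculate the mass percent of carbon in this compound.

Atom tally by fragment:
  CH3 → C:1 H:3
  CH2 → C:1 H:2
  CH2 → C:1 H:2
  CH2 → C:1 H:2
  CH2 → C:1 H:2
  CH2 → C:1 H:2
  CH2NH2 → C:1 H:4 N:1
Element totals:
  C: 7
  H: 17
  N: 1
Molecular formula: C7H17N.
Molar mass = 115.220 g/mol.
Mass from C: 7 × 12.011 = 84.077 g/mol.
%C = 84.077 / 115.220 × 100 = 72.97%.

72.97%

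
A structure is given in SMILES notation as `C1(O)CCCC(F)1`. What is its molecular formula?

C5H9FO

Atom tally by fragment:
  cyclopentane ring core → C:5 H:10
  (− 2 ring H displaced by substituents)
  + OH → O:1 H:1
  + F → F:1
Element totals:
  C: 5
  H: 9
  F: 1
  O: 1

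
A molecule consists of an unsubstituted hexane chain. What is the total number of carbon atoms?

6

Atom tally by fragment:
  CH3 → C:1 H:3
  CH2 → C:1 H:2
  CH2 → C:1 H:2
  CH2 → C:1 H:2
  CH2 → C:1 H:2
  CH3 → C:1 H:3
Element totals:
  C: 6
  H: 14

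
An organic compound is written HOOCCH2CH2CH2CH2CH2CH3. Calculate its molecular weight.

130.19 g/mol

Atom tally by fragment:
  HOOCCH2 → C:2 H:3 O:2
  CH2 → C:1 H:2
  CH2 → C:1 H:2
  CH2 → C:1 H:2
  CH2 → C:1 H:2
  CH3 → C:1 H:3
Element totals:
  C: 7
  H: 14
  O: 2
Molecular formula: C7H14O2.
  M = 7(12.011) + 14(1.008) + 2(15.999)
    = 84.077 + 14.112 + 31.998 = 130.187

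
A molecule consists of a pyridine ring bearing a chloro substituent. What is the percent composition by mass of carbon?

Atom tally by fragment:
  pyridine ring core → C:5 H:5 N:1
  (− 1 ring H displaced by substituents)
  + Cl → Cl:1
Element totals:
  C: 5
  H: 4
  Cl: 1
  N: 1
Molecular formula: C5H4ClN.
Molar mass = 113.544 g/mol.
Mass from C: 5 × 12.011 = 60.055 g/mol.
%C = 60.055 / 113.544 × 100 = 52.89%.

52.89%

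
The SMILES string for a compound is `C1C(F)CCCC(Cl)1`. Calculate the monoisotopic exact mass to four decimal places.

136.0455

Atom tally by fragment:
  cyclohexane ring core → C:6 H:12
  (− 2 ring H displaced by substituents)
  + F → F:1
  + Cl → Cl:1
Element totals:
  C: 6
  H: 10
  Cl: 1
  F: 1
Molecular formula: C6H10ClF.
  M = 6(12.0) + 10(1.007825) + 34.968853 + 18.998403
    = 72.000000 + 10.078250 + 34.968853 + 18.998403 = 136.045506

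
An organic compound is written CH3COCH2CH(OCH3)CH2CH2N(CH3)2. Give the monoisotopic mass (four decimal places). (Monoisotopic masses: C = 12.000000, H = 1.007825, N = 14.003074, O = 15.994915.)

173.1416

Atom tally by fragment:
  CH3COCH2 → C:3 H:5 O:1
  CH(OCH3) → C:2 H:4 O:1
  CH2 → C:1 H:2
  CH2N(CH3)2 → C:3 H:8 N:1
Element totals:
  C: 9
  H: 19
  N: 1
  O: 2
Molecular formula: C9H19NO2.
  M = 9(12.0) + 19(1.007825) + 14.003074 + 2(15.994915)
    = 108.000000 + 19.148675 + 14.003074 + 31.989830 = 173.141579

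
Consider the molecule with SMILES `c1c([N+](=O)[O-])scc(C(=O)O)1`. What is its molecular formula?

Atom tally by fragment:
  thiophene ring core → C:4 H:4 S:1
  (− 2 ring H displaced by substituents)
  + NO2 → N:1 O:2
  + COOH → C:1 H:1 O:2
Element totals:
  C: 5
  H: 3
  N: 1
  O: 4
  S: 1

C5H3NO4S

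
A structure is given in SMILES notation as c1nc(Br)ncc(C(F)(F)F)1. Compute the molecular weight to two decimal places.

Atom tally by fragment:
  pyrimidine ring core → C:4 H:4 N:2
  (− 2 ring H displaced by substituents)
  + Br → Br:1
  + CF3 → C:1 F:3
Element totals:
  C: 5
  H: 2
  Br: 1
  F: 3
  N: 2
Molecular formula: C5H2BrF3N2.
  M = 5(12.011) + 2(1.008) + 79.904 + 3(18.998) + 2(14.007)
    = 60.055 + 2.016 + 79.904 + 56.994 + 28.014 = 226.983

226.98 g/mol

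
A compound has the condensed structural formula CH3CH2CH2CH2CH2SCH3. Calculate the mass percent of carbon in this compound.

Element totals:
  C: 6
  H: 14
  S: 1
Molecular formula: C6H14S.
Molar mass = 118.238 g/mol.
Mass from C: 6 × 12.011 = 72.066 g/mol.
%C = 72.066 / 118.238 × 100 = 60.95%.

60.95%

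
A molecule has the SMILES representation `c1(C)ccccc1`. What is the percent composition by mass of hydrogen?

Atom tally by fragment:
  benzene ring core → C:6 H:6
  (− 1 ring H displaced by substituents)
  + CH3 → C:1 H:3
Element totals:
  C: 7
  H: 8
Molecular formula: C7H8.
Molar mass = 92.141 g/mol.
Mass from H: 8 × 1.008 = 8.064 g/mol.
%H = 8.064 / 92.141 × 100 = 8.75%.

8.75%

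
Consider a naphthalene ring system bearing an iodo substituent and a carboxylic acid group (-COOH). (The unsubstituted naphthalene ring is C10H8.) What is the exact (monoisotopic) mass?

297.9491

Atom tally by fragment:
  naphthalene ring system core → C:10 H:8
  (− 2 ring H displaced by substituents)
  + I → I:1
  + COOH → C:1 H:1 O:2
Element totals:
  C: 11
  H: 7
  I: 1
  O: 2
Molecular formula: C11H7IO2.
  M = 11(12.0) + 7(1.007825) + 126.904472 + 2(15.994915)
    = 132.000000 + 7.054775 + 126.904472 + 31.989830 = 297.949077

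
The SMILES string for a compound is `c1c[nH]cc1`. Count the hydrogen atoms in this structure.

5

Atom tally by fragment:
  pyrrole ring core → C:4 H:5 N:1
Element totals:
  C: 4
  H: 5
  N: 1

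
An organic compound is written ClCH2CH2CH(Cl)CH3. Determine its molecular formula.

C4H8Cl2

Atom tally by fragment:
  ClCH2 → C:1 H:2 Cl:1
  CH2 → C:1 H:2
  CH(Cl) → C:1 H:1 Cl:1
  CH3 → C:1 H:3
Element totals:
  C: 4
  H: 8
  Cl: 2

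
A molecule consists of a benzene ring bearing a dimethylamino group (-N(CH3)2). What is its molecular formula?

Atom tally by fragment:
  benzene ring core → C:6 H:6
  (− 1 ring H displaced by substituents)
  + N(CH3)2 → N:1 C:2 H:6
Element totals:
  C: 8
  H: 11
  N: 1

C8H11N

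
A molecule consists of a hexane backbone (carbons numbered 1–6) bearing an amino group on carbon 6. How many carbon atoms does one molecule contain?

Atom tally by fragment:
  CH3 → C:1 H:3
  CH2 → C:1 H:2
  CH2 → C:1 H:2
  CH2 → C:1 H:2
  CH2 → C:1 H:2
  CH2NH2 → C:1 H:4 N:1
Element totals:
  C: 6
  H: 15
  N: 1

6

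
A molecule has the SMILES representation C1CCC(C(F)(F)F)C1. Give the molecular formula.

C6H9F3

Atom tally by fragment:
  cyclopentane ring core → C:5 H:10
  (− 1 ring H displaced by substituents)
  + CF3 → C:1 F:3
Element totals:
  C: 6
  H: 9
  F: 3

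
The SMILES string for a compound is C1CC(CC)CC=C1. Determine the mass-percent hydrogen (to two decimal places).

12.81%

Atom tally by fragment:
  cyclohexene ring core → C:6 H:10
  (− 1 ring H displaced by substituents)
  + C2H5 → C:2 H:5
Element totals:
  C: 8
  H: 14
Molecular formula: C8H14.
Molar mass = 110.200 g/mol.
Mass from H: 14 × 1.008 = 14.112 g/mol.
%H = 14.112 / 110.200 × 100 = 12.81%.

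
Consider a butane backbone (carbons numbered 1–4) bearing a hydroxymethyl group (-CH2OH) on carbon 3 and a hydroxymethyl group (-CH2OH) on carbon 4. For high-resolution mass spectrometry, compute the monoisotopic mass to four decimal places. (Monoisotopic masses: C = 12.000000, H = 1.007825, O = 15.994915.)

Atom tally by fragment:
  CH3 → C:1 H:3
  CH2 → C:1 H:2
  CH(CH2OH) → C:2 H:4 O:1
  CH2CH2OH → C:2 H:5 O:1
Element totals:
  C: 6
  H: 14
  O: 2
Molecular formula: C6H14O2.
  M = 6(12.0) + 14(1.007825) + 2(15.994915)
    = 72.000000 + 14.109550 + 31.989830 = 118.099380

118.0994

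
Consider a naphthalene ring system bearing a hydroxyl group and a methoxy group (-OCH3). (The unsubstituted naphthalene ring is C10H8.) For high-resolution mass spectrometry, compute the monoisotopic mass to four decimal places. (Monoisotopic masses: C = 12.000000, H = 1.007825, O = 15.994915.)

174.0681

Atom tally by fragment:
  naphthalene ring system core → C:10 H:8
  (− 2 ring H displaced by substituents)
  + OH → O:1 H:1
  + OCH3 → C:1 H:3 O:1
Element totals:
  C: 11
  H: 10
  O: 2
Molecular formula: C11H10O2.
  M = 11(12.0) + 10(1.007825) + 2(15.994915)
    = 132.000000 + 10.078250 + 31.989830 = 174.068080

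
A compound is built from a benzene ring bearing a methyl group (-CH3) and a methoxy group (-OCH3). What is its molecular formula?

Atom tally by fragment:
  benzene ring core → C:6 H:6
  (− 2 ring H displaced by substituents)
  + CH3 → C:1 H:3
  + OCH3 → C:1 H:3 O:1
Element totals:
  C: 8
  H: 10
  O: 1

C8H10O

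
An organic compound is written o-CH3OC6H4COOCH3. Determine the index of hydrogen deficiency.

Element totals:
  C: 9
  H: 10
  O: 3
Molecular formula: C9H10O3.
DoU = (2C + 2 + N − H − X) / 2 = (2·9 + 2 + 0 − 10 − 0) / 2 = 5.

5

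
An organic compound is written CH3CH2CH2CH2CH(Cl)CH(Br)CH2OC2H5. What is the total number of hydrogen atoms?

18

Element totals:
  C: 9
  H: 18
  Br: 1
  Cl: 1
  O: 1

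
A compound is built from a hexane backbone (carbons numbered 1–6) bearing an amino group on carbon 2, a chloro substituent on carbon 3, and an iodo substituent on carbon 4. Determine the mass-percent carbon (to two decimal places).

Atom tally by fragment:
  CH3 → C:1 H:3
  CH(NH2) → C:1 H:3 N:1
  CH(Cl) → C:1 H:1 Cl:1
  CH(I) → C:1 H:1 I:1
  CH2 → C:1 H:2
  CH3 → C:1 H:3
Element totals:
  C: 6
  H: 13
  Cl: 1
  I: 1
  N: 1
Molecular formula: C6H13ClIN.
Molar mass = 261.531 g/mol.
Mass from C: 6 × 12.011 = 72.066 g/mol.
%C = 72.066 / 261.531 × 100 = 27.56%.

27.56%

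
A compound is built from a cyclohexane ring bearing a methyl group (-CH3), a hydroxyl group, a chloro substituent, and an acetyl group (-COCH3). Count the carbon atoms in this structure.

9

Atom tally by fragment:
  cyclohexane ring core → C:6 H:12
  (− 4 ring H displaced by substituents)
  + CH3 → C:1 H:3
  + OH → O:1 H:1
  + Cl → Cl:1
  + COCH3 → C:2 H:3 O:1
Element totals:
  C: 9
  H: 15
  Cl: 1
  O: 2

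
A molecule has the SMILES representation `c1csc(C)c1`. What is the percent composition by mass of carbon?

61.18%

Atom tally by fragment:
  thiophene ring core → C:4 H:4 S:1
  (− 1 ring H displaced by substituents)
  + CH3 → C:1 H:3
Element totals:
  C: 5
  H: 6
  S: 1
Molecular formula: C5H6S.
Molar mass = 98.163 g/mol.
Mass from C: 5 × 12.011 = 60.055 g/mol.
%C = 60.055 / 98.163 × 100 = 61.18%.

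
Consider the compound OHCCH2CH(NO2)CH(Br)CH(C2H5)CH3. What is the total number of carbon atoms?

Atom tally by fragment:
  OHCCH2 → C:2 H:3 O:1
  CH(NO2) → C:1 H:1 N:1 O:2
  CH(Br) → C:1 H:1 Br:1
  CH(C2H5) → C:3 H:6
  CH3 → C:1 H:3
Element totals:
  C: 8
  H: 14
  Br: 1
  N: 1
  O: 3

8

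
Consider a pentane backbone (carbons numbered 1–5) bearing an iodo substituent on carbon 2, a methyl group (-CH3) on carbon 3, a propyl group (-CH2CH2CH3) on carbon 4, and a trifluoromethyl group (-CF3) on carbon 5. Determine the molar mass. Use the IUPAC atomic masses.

322.15 g/mol

Atom tally by fragment:
  CH3 → C:1 H:3
  CH(I) → C:1 H:1 I:1
  CH(CH3) → C:2 H:4
  CH(CH2CH2CH3) → C:4 H:8
  CH2CF3 → C:2 H:2 F:3
Element totals:
  C: 10
  H: 18
  F: 3
  I: 1
Molecular formula: C10H18F3I.
  M = 10(12.011) + 18(1.008) + 3(18.998) + 126.904
    = 120.110 + 18.144 + 56.994 + 126.904 = 322.152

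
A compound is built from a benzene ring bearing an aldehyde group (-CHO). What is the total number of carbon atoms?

Atom tally by fragment:
  benzene ring core → C:6 H:6
  (− 1 ring H displaced by substituents)
  + CHO → C:1 H:1 O:1
Element totals:
  C: 7
  H: 6
  O: 1

7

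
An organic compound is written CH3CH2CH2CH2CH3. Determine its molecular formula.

Element totals:
  C: 5
  H: 12

C5H12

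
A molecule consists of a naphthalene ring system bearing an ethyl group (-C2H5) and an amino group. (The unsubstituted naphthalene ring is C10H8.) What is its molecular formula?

C12H13N

Atom tally by fragment:
  naphthalene ring system core → C:10 H:8
  (− 2 ring H displaced by substituents)
  + C2H5 → C:2 H:5
  + NH2 → N:1 H:2
Element totals:
  C: 12
  H: 13
  N: 1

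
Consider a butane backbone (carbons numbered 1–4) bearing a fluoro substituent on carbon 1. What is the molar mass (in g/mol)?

Atom tally by fragment:
  FCH2 → C:1 H:2 F:1
  CH2 → C:1 H:2
  CH2 → C:1 H:2
  CH3 → C:1 H:3
Element totals:
  C: 4
  H: 9
  F: 1
Molecular formula: C4H9F.
  M = 4(12.011) + 9(1.008) + 18.998
    = 48.044 + 9.072 + 18.998 = 76.114

76.11 g/mol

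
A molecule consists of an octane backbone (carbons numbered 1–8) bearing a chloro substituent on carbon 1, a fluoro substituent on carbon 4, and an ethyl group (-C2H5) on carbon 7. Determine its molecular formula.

Atom tally by fragment:
  ClCH2 → C:1 H:2 Cl:1
  CH2 → C:1 H:2
  CH2 → C:1 H:2
  CH(F) → C:1 H:1 F:1
  CH2 → C:1 H:2
  CH2 → C:1 H:2
  CH(C2H5) → C:3 H:6
  CH3 → C:1 H:3
Element totals:
  C: 10
  H: 20
  Cl: 1
  F: 1

C10H20ClF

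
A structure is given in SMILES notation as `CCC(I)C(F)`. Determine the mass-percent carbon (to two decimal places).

23.78%

Atom tally by fragment:
  CH3 → C:1 H:3
  CH2 → C:1 H:2
  CH(I) → C:1 H:1 I:1
  CH2F → C:1 H:2 F:1
Element totals:
  C: 4
  H: 8
  F: 1
  I: 1
Molecular formula: C4H8FI.
Molar mass = 202.010 g/mol.
Mass from C: 4 × 12.011 = 48.044 g/mol.
%C = 48.044 / 202.010 × 100 = 23.78%.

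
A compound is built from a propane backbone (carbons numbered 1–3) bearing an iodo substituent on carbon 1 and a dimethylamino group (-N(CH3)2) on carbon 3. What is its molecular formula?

Atom tally by fragment:
  ICH2 → C:1 H:2 I:1
  CH2 → C:1 H:2
  CH2N(CH3)2 → C:3 H:8 N:1
Element totals:
  C: 5
  H: 12
  I: 1
  N: 1

C5H12IN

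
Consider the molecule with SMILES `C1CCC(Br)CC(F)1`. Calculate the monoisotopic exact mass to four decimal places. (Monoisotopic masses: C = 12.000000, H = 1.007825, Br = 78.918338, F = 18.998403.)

Atom tally by fragment:
  cyclohexane ring core → C:6 H:12
  (− 2 ring H displaced by substituents)
  + Br → Br:1
  + F → F:1
Element totals:
  C: 6
  H: 10
  Br: 1
  F: 1
Molecular formula: C6H10BrF.
  M = 6(12.0) + 10(1.007825) + 78.918338 + 18.998403
    = 72.000000 + 10.078250 + 78.918338 + 18.998403 = 179.994991

179.9950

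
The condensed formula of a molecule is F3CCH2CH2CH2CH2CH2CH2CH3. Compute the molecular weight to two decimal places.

Element totals:
  C: 8
  H: 15
  F: 3
Molecular formula: C8H15F3.
  M = 8(12.011) + 15(1.008) + 3(18.998)
    = 96.088 + 15.120 + 56.994 = 168.202

168.20 g/mol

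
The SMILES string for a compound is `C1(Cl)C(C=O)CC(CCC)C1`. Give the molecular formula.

C9H15ClO

Atom tally by fragment:
  cyclopentane ring core → C:5 H:10
  (− 3 ring H displaced by substituents)
  + Cl → Cl:1
  + CHO → C:1 H:1 O:1
  + CH2CH2CH3 → C:3 H:7
Element totals:
  C: 9
  H: 15
  Cl: 1
  O: 1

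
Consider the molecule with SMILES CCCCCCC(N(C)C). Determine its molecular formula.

Atom tally by fragment:
  CH3 → C:1 H:3
  CH2 → C:1 H:2
  CH2 → C:1 H:2
  CH2 → C:1 H:2
  CH2 → C:1 H:2
  CH2 → C:1 H:2
  CH2N(CH3)2 → C:3 H:8 N:1
Element totals:
  C: 9
  H: 21
  N: 1

C9H21N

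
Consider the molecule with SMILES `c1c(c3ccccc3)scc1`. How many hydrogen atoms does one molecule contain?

8

Atom tally by fragment:
  thiophene ring core → C:4 H:4 S:1
  (− 1 ring H displaced by substituents)
  + C6H5 → C:6 H:5
Element totals:
  C: 10
  H: 8
  S: 1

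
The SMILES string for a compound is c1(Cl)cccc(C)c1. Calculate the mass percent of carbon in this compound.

66.42%

Atom tally by fragment:
  benzene ring core → C:6 H:6
  (− 2 ring H displaced by substituents)
  + Cl → Cl:1
  + CH3 → C:1 H:3
Element totals:
  C: 7
  H: 7
  Cl: 1
Molecular formula: C7H7Cl.
Molar mass = 126.583 g/mol.
Mass from C: 7 × 12.011 = 84.077 g/mol.
%C = 84.077 / 126.583 × 100 = 66.42%.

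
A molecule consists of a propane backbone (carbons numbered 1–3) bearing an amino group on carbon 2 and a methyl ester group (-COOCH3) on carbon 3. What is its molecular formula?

Atom tally by fragment:
  CH3 → C:1 H:3
  CH(NH2) → C:1 H:3 N:1
  CH2COOCH3 → C:3 H:5 O:2
Element totals:
  C: 5
  H: 11
  N: 1
  O: 2

C5H11NO2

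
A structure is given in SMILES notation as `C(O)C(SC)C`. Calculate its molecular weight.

106.18 g/mol

Atom tally by fragment:
  HOCH2 → C:1 H:3 O:1
  CH(SCH3) → C:2 H:4 S:1
  CH3 → C:1 H:3
Element totals:
  C: 4
  H: 10
  O: 1
  S: 1
Molecular formula: C4H10OS.
  M = 4(12.011) + 10(1.008) + 15.999 + 32.06
    = 48.044 + 10.080 + 15.999 + 32.060 = 106.183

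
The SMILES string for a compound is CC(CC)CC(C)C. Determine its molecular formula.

C8H18

Atom tally by fragment:
  CH3 → C:1 H:3
  CH(C2H5) → C:3 H:6
  CH2 → C:1 H:2
  CH(CH3) → C:2 H:4
  CH3 → C:1 H:3
Element totals:
  C: 8
  H: 18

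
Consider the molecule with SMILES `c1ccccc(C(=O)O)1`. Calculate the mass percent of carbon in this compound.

68.85%

Atom tally by fragment:
  benzene ring core → C:6 H:6
  (− 1 ring H displaced by substituents)
  + COOH → C:1 H:1 O:2
Element totals:
  C: 7
  H: 6
  O: 2
Molecular formula: C7H6O2.
Molar mass = 122.123 g/mol.
Mass from C: 7 × 12.011 = 84.077 g/mol.
%C = 84.077 / 122.123 × 100 = 68.85%.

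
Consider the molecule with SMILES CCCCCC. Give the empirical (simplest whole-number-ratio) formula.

C3H7

Atom tally by fragment:
  CH3 → C:1 H:3
  CH2 → C:1 H:2
  CH2 → C:1 H:2
  CH2 → C:1 H:2
  CH2 → C:1 H:2
  CH3 → C:1 H:3
Element totals:
  C: 6
  H: 14
Molecular formula: C6H14.
gcd of subscripts = 2; dividing each by 2:
  C: 6/2 = 3
  H: 14/2 = 7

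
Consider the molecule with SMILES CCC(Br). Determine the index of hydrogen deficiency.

0

Atom tally by fragment:
  CH3 → C:1 H:3
  CH2 → C:1 H:2
  CH2Br → C:1 H:2 Br:1
Element totals:
  C: 3
  H: 7
  Br: 1
Molecular formula: C3H7Br.
DoU = (2C + 2 + N − H − X) / 2 = (2·3 + 2 + 0 − 7 − 1) / 2 = 0.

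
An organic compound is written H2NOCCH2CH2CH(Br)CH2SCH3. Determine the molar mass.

Element totals:
  C: 6
  H: 12
  Br: 1
  N: 1
  O: 1
  S: 1
Molecular formula: C6H12BrNOS.
  M = 6(12.011) + 12(1.008) + 79.904 + 14.007 + 15.999 + 32.06
    = 72.066 + 12.096 + 79.904 + 14.007 + 15.999 + 32.060 = 226.132

226.13 g/mol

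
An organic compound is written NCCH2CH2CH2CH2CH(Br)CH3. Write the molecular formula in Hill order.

Element totals:
  C: 7
  H: 12
  Br: 1
  N: 1

C7H12BrN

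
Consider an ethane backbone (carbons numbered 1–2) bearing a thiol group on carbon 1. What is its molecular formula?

Atom tally by fragment:
  HSCH2 → C:1 H:3 S:1
  CH3 → C:1 H:3
Element totals:
  C: 2
  H: 6
  S: 1

C2H6S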